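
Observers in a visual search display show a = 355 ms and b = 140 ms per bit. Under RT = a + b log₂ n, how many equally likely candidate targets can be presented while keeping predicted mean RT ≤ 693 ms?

5

Set 355 + 140·log₂ n ≤ 693 → log₂ n ≤ (693 − 355)/140 = 2.4143.
So n ≤ 2^2.4143 = 5.331; the largest integer n is 5.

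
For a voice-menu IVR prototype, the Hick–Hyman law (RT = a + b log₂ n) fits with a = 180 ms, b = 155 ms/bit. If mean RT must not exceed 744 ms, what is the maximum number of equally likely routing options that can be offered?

12

Information budget: (744 − 180)/155 = 3.6387 bits, so n ≤ 2^3.6387 = 12.455 → at most 12.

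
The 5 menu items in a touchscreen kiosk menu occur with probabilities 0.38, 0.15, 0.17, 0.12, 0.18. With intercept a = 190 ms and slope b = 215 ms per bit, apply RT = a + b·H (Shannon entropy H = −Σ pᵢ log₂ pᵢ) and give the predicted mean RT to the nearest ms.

Entropy contributions −pᵢ log₂ pᵢ: 0.5305, 0.4105, 0.4346, 0.3671, 0.4453; sum H = 2.1880 bits.
RT = a + bH = 190 + 215·2.1880 = 660.41 ms.

660 ms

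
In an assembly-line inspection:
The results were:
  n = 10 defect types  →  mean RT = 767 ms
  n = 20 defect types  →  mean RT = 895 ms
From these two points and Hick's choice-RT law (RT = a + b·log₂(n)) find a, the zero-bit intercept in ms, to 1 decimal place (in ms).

341.8 ms

Slope: b = (895 − 767) / (log₂ 20 − log₂ 10) = 128/1.0000 = 128.000 ms/bit.
a = RT₁ − b·log₂ n₁ = 767 − 128.000 × 3.3219 = 341.793 ms.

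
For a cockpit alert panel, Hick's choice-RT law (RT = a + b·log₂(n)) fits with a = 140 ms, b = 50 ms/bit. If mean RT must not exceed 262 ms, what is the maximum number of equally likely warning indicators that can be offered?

Information budget: (262 − 140)/50 = 2.4400 bits, so n ≤ 2^2.4400 = 5.426 → at most 5.

5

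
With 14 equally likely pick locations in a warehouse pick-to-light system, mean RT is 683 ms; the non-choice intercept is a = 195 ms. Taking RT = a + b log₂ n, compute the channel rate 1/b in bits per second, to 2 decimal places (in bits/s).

Choice component = 683 − 195 = 488 ms over log₂(14) = 3.8074 bits.
b = 488 / 3.8074 = 128.173 ms/bit, so 1/b = 7.802 bits/s.

7.80 bits/s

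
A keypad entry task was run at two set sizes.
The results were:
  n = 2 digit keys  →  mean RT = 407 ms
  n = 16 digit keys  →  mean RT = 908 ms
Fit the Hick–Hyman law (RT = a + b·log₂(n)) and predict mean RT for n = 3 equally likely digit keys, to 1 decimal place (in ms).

504.7 ms

With log₂ n on the abscissa the relation is linear; from the two conditions:
  b = (908 − 407) / (log₂ 16 − log₂ 2) = 501 / (4 − 1) = 167.000 ms/bit
  a = 407 − 167.000 × 1 = 240.000 ms
Then RT(3) = 240.000 + 167.000 × log₂ 3 = 240.000 + 167.000 × 1.5850 ≈ 504.689 ms.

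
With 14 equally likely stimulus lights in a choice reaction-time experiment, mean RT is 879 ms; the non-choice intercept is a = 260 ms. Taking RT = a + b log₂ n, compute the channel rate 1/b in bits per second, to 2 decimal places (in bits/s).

6.15 bits/s

Choice component = 879 − 260 = 619 ms over log₂(14) = 3.8074 bits.
b = 619 / 3.8074 = 162.580 ms/bit, so 1/b = 6.151 bits/s.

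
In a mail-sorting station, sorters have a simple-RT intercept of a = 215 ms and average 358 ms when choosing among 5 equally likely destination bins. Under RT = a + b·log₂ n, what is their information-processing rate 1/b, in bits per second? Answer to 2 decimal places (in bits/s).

b = (358 − 215)/log₂ 5 = 143/2.3219 = 61.587 ms per bit = 0.06159 s/bit; the reciprocal is 16.237 bits/s.

16.24 bits/s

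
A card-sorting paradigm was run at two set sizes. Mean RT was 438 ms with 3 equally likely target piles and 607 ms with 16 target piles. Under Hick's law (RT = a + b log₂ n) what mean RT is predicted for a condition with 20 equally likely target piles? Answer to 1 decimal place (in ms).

Solve the two-equation system in a and b:
  b = (607 − 438) / (log₂ 16 − log₂ 3) = 169 / (4 − 1.5850) = 69.978 ms/bit
  a = 438 − 69.978 × 1.5850 = 327.087 ms
Then RT(20) = 327.087 + 69.978 × log₂ 20 = 327.087 + 69.978 × 4.3219 ≈ 629.528 ms.

629.5 ms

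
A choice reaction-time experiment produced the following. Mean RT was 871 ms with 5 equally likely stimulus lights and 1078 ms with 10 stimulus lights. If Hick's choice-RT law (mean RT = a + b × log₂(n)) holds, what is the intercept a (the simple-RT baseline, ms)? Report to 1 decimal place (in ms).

Slope: b = (1078 − 871) / (log₂ 10 − log₂ 5) = 207/1.0000 = 207.000 ms/bit.
Intercept: a = 871 − 207.000·log₂(5) = 390.361 ms.

390.4 ms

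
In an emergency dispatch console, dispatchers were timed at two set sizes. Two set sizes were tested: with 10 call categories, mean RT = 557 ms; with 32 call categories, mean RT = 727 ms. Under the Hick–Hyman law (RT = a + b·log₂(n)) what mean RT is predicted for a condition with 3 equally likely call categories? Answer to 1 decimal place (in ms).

381.0 ms

Fit slope and intercept:
  b = (727 − 557) / (log₂ 32 − log₂ 10) = 170 / (5 − 3.3219) = 101.307 ms/bit
  a = 557 − 101.307 × 3.3219 = 220.466 ms
Then RT(3) = 220.466 + 101.307 × log₂ 3 = 220.466 + 101.307 × 1.5850 ≈ 381.034 ms.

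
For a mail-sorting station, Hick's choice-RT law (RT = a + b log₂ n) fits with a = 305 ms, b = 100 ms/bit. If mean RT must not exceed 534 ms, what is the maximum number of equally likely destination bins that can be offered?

4

100·log₂ n ≤ 534 − 305 = 229, giving log₂ n ≤ 2.2900 and n ≤ 4.891. The largest whole number is 4.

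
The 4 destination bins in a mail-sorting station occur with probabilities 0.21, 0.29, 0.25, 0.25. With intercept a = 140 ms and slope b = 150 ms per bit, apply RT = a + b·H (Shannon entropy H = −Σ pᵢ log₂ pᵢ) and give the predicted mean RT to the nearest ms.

Entropy contributions −pᵢ log₂ pᵢ: 0.4728, 0.5179, 0.5000, 0.5000; sum H = 1.9907 bits.
RT = a + bH = 140 + 150·1.9907 = 438.61 ms.

439 ms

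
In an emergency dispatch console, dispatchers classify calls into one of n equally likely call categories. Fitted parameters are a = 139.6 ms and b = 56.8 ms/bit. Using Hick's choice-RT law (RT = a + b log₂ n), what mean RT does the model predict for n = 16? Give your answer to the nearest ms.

log₂(16) = 4 bits, so RT = 139.6 + 56.8 × 4 ≈ 366.800 ms.

367 ms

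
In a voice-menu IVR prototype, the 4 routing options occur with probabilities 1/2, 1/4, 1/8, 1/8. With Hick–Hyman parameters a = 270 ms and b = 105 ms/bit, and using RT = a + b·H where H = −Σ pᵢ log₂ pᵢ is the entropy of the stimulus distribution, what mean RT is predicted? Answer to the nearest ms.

454 ms

Each term −pᵢ log₂ pᵢ: 0.5·1 + 0.25·2 + 0.125·3 + 0.125·3; summed, H = 1.750 bits.
Mean RT = a + bH = 270 + 105·1.750 = 453.75 ms.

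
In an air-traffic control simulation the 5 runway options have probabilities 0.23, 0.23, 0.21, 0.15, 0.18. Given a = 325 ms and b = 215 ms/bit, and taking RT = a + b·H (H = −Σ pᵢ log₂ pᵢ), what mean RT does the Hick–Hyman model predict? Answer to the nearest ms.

Entropy contributions −pᵢ log₂ pᵢ: 0.4877, 0.4877, 0.4728, 0.4105, 0.4453; sum H = 2.3040 bits.
RT = a + bH = 325 + 215·2.3040 = 820.36 ms.

820 ms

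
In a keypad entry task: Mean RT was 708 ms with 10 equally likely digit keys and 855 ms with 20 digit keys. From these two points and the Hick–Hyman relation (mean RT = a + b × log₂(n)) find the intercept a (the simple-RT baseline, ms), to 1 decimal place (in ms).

219.7 ms

Slope: b = (855 − 708) / (log₂ 20 − log₂ 10) = 147/1.0000 = 147.000 ms/bit.
Intercept: a = 708 − 147.000·log₂(10) = 219.677 ms.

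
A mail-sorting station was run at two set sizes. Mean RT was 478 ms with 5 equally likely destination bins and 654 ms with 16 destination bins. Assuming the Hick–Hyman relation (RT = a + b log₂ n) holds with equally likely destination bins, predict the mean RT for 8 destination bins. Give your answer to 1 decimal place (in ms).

549.1 ms

Solve the two-equation system in a and b:
  b = (654 − 478) / (log₂ 16 − log₂ 5) = 176 / (4 − 2.3219) = 104.882 ms/bit
  a = 478 − 104.882 × 2.3219 = 234.471 ms
Then RT(8) = 234.471 + 104.882 × log₂ 8 = 234.471 + 104.882 × 3 ≈ 549.118 ms.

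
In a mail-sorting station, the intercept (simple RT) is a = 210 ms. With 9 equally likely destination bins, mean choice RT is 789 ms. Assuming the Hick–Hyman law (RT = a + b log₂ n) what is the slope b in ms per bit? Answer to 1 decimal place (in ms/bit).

log₂(9) = 3.1699 bits.
b = (RT − a)/log₂ n = (789 − 210) / 3.1699 = 182.654 ms/bit.

182.7 ms/bit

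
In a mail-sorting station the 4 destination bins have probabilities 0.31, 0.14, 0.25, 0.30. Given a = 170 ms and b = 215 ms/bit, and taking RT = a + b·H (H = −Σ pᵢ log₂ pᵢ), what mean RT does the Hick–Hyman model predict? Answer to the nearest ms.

Entropy contributions −pᵢ log₂ pᵢ: 0.5238, 0.3971, 0.5000, 0.5211; sum H = 1.9420 bits.
RT = a + bH = 170 + 215·1.9420 = 587.53 ms.

588 ms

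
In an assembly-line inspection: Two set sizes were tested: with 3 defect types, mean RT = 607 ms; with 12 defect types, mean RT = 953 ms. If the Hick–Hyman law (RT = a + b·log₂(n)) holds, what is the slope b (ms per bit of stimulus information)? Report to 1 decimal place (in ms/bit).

173.0 ms/bit

b = (RT₂ − RT₁)/(log₂ n₂ − log₂ n₁) = (953 − 607)/(3.5850 − 1.5850) = 173.000 ms/bit.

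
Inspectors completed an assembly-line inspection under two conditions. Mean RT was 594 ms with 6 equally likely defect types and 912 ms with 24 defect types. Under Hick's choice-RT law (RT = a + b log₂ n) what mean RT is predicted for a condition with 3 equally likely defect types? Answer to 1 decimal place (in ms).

With log₂ n on the abscissa the relation is linear; from the two conditions:
  b = (912 − 594) / (log₂ 24 − log₂ 6) = 318 / (4.5850 − 2.5850) = 159.000 ms/bit
  a = 594 − 159.000 × 2.5850 = 182.991 ms
Then RT(3) = 182.991 + 159.000 × log₂ 3 = 182.991 + 159.000 × 1.5850 ≈ 435.000 ms.

435.0 ms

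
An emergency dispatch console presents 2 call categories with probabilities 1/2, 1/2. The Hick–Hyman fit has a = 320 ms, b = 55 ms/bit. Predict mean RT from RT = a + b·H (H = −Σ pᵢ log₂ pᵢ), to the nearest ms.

375 ms

Each term −pᵢ log₂ pᵢ: 0.5·1 + 0.5·1; summed, H = 1.000 bits.
Mean RT = a + bH = 320 + 55·1.000 = 375.00 ms.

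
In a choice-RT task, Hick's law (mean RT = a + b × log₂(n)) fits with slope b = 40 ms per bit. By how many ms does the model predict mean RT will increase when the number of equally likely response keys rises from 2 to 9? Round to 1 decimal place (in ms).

86.8 ms

ΔRT = (a + b log₂ n₂) − (a + b log₂ n₁) = b·(log₂ n₂ − log₂ n₁).
log₂(9) − log₂(2) = 3.1699 − 1 = 2.1699.
ΔRT = 40 × 2.1699 = 86.797 ms.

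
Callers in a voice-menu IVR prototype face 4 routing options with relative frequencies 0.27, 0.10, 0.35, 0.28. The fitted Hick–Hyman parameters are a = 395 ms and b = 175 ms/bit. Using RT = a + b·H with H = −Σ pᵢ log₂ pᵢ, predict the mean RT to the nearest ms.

H = 0.27·log₂(1/0.27) + 0.10·log₂(1/0.10) + 0.35·log₂(1/0.35) + 0.28·log₂(1/0.28) = 1.8865 bits.
RT = 395 + 175 × 1.8865 = 725.14 ms.

725 ms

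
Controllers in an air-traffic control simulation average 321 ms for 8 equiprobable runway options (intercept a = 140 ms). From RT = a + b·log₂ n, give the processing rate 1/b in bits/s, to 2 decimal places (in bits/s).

Choice component = 321 − 140 = 181 ms over log₂(8) = 3 bits.
b = 181 / 3 = 60.333 ms/bit, so 1/b = 16.575 bits/s.

16.57 bits/s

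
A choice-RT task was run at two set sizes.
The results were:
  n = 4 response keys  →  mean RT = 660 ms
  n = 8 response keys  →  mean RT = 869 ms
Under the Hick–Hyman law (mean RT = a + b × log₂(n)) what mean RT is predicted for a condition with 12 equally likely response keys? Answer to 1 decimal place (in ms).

991.3 ms

With log₂ n on the abscissa the relation is linear; from the two conditions:
  b = (869 − 660) / (log₂ 8 − log₂ 4) = 209 / (3 − 2) = 209.000 ms/bit
  a = 660 − 209.000 × 2 = 242.000 ms
Then RT(12) = 242.000 + 209.000 × log₂ 12 = 242.000 + 209.000 × 3.5850 ≈ 991.257 ms.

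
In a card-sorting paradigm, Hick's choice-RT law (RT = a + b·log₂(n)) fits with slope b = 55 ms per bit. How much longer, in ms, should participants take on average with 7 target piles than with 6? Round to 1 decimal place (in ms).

12.2 ms

The intercept a cancels: ΔRT = b·(log₂ n₂ − log₂ n₁) = b·log₂(n₂/n₁).
log₂(7) − log₂(6) = 2.8074 − 2.5850 = 0.2224.
ΔRT = 55 × 0.2224 = 12.232 ms.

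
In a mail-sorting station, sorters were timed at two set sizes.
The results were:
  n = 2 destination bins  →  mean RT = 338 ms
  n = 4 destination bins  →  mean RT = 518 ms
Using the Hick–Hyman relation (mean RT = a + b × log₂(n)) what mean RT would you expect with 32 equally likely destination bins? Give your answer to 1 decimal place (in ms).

1058.0 ms

Fit slope and intercept:
  b = (518 − 338) / (log₂ 4 − log₂ 2) = 180 / (2 − 1) = 180.000 ms/bit
  a = 338 − 180.000 × 1 = 158.000 ms
Then RT(32) = 158.000 + 180.000 × log₂ 32 = 158.000 + 180.000 × 5 ≈ 1058.000 ms.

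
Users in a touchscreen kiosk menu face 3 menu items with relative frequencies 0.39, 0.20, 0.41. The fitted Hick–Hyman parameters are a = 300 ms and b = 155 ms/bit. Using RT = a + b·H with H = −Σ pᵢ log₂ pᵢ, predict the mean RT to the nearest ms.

H = 0.39·log₂(1/0.39) + 0.20·log₂(1/0.20) + 0.41·log₂(1/0.41) = 1.5216 bits.
RT = 300 + 155 × 1.5216 = 535.84 ms.

536 ms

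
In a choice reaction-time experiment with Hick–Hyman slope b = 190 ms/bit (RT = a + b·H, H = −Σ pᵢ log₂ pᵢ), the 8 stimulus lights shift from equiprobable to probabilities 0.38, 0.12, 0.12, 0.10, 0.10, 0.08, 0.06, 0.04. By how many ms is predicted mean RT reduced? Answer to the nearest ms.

67 ms

Equiprobable entropy H₀ = log₂ 8 = 3.0000 bits.
Skewed entropy H = −Σ pᵢ log₂ pᵢ = 2.6498 bits.
ΔRT = b·(H₀ − H) = 190 × 0.3502 = 66.54 ms.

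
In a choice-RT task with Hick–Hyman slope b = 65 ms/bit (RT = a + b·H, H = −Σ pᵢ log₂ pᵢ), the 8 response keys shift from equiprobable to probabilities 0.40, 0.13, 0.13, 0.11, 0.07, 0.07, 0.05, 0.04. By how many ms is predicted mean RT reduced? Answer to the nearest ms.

27 ms

The RT saving is b·ΔH. Equiprobable H₀ = log₂(8) = 3.0000 bits; with the given probabilities H = 2.5833 bits.
b·(H₀ − H) = 65 × (3.0000 − 2.5833) = 27.09 ms.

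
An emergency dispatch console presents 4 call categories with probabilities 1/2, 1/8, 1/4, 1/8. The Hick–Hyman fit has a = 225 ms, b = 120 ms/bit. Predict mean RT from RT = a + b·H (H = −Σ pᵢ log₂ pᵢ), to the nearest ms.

435 ms

Each term −pᵢ log₂ pᵢ: 0.5·1 + 0.125·3 + 0.25·2 + 0.125·3; summed, H = 1.750 bits.
Mean RT = a + bH = 225 + 120·1.750 = 435.00 ms.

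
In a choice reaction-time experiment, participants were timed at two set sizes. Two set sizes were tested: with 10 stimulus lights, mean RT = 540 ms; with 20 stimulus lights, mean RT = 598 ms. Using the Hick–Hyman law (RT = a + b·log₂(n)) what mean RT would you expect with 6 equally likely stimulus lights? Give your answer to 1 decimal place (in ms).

Solve the two-equation system in a and b:
  b = (598 − 540) / (log₂ 20 − log₂ 10) = 58 / (4.3219 − 3.3219) = 58.000 ms/bit
  a = 540 − 58.000 × 3.3219 = 347.328 ms
Then RT(6) = 347.328 + 58.000 × log₂ 6 = 347.328 + 58.000 × 2.5850 ≈ 497.256 ms.

497.3 ms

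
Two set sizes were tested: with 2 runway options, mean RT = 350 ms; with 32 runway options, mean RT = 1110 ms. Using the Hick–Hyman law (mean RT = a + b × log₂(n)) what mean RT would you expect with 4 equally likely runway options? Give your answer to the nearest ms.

Fit slope and intercept:
  b = (1110 − 350) / (log₂ 32 − log₂ 2) = 760 / (5 − 1) = 190 ms/bit
  a = 350 − 190 × 1 = 160 ms
Then RT(4) = 160 + 190 × log₂ 4 = 160 + 190 × 2 ≈ 540.000 ms.

540 ms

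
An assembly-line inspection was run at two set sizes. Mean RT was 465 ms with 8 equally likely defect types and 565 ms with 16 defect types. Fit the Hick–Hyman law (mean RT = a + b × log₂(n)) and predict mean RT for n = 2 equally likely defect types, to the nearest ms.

RT is linear in log₂ n, so two points fix the line:
  b = (565 − 465) / (log₂ 16 − log₂ 8) = 100 / (4 − 3) = 100 ms/bit
  a = 465 − 100 × 3 = 165 ms
Then RT(2) = 165 + 100 × log₂ 2 = 165 + 100 × 1 ≈ 265.000 ms.

265 ms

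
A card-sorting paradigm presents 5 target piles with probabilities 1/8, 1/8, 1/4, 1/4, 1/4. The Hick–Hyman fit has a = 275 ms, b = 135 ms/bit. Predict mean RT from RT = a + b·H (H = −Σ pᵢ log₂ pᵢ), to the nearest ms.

579 ms

Each term −pᵢ log₂ pᵢ: 0.125·3 + 0.125·3 + 0.25·2 + 0.25·2 + 0.25·2; summed, H = 2.250 bits.
Mean RT = a + bH = 275 + 135·2.250 = 578.75 ms.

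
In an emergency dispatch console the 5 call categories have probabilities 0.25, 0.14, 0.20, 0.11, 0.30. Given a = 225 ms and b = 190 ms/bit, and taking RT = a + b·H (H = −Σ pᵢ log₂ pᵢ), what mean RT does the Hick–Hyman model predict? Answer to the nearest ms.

Entropy contributions −pᵢ log₂ pᵢ: 0.5000, 0.3971, 0.4644, 0.3503, 0.5211; sum H = 2.2329 bits.
RT = a + bH = 225 + 190·2.2329 = 649.25 ms.

649 ms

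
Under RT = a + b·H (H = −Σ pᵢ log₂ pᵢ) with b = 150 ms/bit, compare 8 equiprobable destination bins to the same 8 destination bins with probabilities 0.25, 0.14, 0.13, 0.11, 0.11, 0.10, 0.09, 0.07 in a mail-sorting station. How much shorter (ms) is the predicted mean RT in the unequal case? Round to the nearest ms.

16 ms

Equiprobable entropy H₀ = log₂ 8 = 3.0000 bits.
Skewed entropy H = −Σ pᵢ log₂ pᵢ = 2.8937 bits.
ΔRT = b·(H₀ − H) = 150 × 0.1063 = 15.94 ms.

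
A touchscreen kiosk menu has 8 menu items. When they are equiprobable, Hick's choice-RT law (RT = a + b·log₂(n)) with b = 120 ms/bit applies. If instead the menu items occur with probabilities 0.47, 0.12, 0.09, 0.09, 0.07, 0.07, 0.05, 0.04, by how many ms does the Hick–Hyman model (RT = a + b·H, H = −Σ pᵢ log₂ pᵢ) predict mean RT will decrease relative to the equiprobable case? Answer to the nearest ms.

67 ms

The RT saving is b·ΔH. Equiprobable H₀ = log₂(8) = 3.0000 bits; with the given probabilities H = 2.4433 bits.
b·(H₀ − H) = 120 × (3.0000 − 2.4433) = 66.81 ms.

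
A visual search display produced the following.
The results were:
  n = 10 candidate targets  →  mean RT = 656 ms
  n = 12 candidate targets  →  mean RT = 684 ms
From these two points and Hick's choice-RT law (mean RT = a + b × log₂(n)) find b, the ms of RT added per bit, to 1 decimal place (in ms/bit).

b = (RT₂ − RT₁)/(log₂ n₂ − log₂ n₁) = (684 − 656)/(3.5850 − 3.3219) = 106.450 ms/bit.

106.4 ms/bit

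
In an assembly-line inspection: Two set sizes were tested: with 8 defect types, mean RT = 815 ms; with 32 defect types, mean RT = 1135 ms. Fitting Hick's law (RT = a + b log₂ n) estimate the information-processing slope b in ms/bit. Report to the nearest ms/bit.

The slope on a log₂ axis is (1135 − 815) / (5 − 3) = 160 ms/bit.

160 ms/bit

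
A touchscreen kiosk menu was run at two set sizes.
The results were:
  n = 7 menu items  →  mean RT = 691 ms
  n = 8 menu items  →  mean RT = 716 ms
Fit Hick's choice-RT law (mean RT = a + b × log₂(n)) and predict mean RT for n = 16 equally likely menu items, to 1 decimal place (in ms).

845.8 ms

With log₂ n on the abscissa the relation is linear; from the two conditions:
  b = (716 − 691) / (log₂ 8 − log₂ 7) = 25 / (3 − 2.8074) = 129.772 ms/bit
  a = 691 − 129.772 × 2.8074 = 326.683 ms
Then RT(16) = 326.683 + 129.772 × log₂ 16 = 326.683 + 129.772 × 4 ≈ 845.772 ms.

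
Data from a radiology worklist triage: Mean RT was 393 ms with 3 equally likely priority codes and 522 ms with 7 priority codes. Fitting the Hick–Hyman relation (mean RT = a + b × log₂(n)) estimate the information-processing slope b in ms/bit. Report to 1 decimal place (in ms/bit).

Slope: b = (522 − 393) / (log₂ 7 − log₂ 3) = 129/1.2224 = 105.531 ms/bit.

105.5 ms/bit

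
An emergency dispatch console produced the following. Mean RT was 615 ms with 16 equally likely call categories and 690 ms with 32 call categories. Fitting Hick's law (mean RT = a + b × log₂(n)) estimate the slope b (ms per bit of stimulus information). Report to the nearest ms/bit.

75 ms/bit

Slope: b = (690 − 615) / (log₂ 32 − log₂ 16) = 75/1.0000 = 75 ms/bit.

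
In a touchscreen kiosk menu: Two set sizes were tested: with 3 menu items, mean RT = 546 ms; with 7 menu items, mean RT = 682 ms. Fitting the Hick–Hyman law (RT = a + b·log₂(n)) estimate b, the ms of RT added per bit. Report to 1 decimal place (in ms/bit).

b = (RT₂ − RT₁)/(log₂ n₂ − log₂ n₁) = (682 − 546)/(2.8074 − 1.5850) = 111.257 ms/bit.

111.3 ms/bit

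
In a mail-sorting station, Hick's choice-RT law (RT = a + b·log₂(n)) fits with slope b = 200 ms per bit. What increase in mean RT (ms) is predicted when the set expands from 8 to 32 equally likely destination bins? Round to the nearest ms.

400 ms

Only the slope matters, since a is common to both: ΔRT = b·log₂(n₂/n₁).
log₂(32) − log₂(8) = log₂(32/8) = log₂(4) = 2.
ΔRT = 200 × 2.0000 = 400.000 ms.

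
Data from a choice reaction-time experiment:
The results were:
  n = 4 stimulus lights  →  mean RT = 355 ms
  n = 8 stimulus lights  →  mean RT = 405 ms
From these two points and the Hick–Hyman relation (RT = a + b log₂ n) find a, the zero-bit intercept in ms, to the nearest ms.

Slope: b = (405 − 355) / (log₂ 8 − log₂ 4) = 50/1.0000 = 50 ms/bit.
a = RT₁ − b·log₂ n₁ = 355 − 50 × 2 = 255.000 ms.

255 ms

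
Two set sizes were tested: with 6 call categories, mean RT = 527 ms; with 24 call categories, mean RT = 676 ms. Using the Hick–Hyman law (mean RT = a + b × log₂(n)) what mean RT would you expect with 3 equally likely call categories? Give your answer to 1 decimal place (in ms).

452.5 ms

RT is linear in log₂ n, so two points fix the line:
  b = (676 − 527) / (log₂ 24 − log₂ 6) = 149 / (4.5850 − 2.5850) = 74.500 ms/bit
  a = 527 − 74.500 × 2.5850 = 334.420 ms
Then RT(3) = 334.420 + 74.500 × log₂ 3 = 334.420 + 74.500 × 1.5850 ≈ 452.500 ms.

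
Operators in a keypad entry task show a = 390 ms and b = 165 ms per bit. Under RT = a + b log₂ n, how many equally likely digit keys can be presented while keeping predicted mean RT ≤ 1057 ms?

16

165·log₂ n ≤ 1057 − 390 = 667, giving log₂ n ≤ 4.0424 and n ≤ 16.477. The largest whole number is 16.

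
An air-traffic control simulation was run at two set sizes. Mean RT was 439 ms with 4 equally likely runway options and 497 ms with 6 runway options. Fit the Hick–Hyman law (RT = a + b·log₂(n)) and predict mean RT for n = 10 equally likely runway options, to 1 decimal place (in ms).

570.1 ms

RT is linear in log₂ n, so two points fix the line:
  b = (497 − 439) / (log₂ 6 − log₂ 4) = 58 / (2.5850 − 2) = 99.152 ms/bit
  a = 439 − 99.152 × 2 = 240.697 ms
Then RT(10) = 240.697 + 99.152 × log₂ 10 = 240.697 + 99.152 × 3.3219 ≈ 570.071 ms.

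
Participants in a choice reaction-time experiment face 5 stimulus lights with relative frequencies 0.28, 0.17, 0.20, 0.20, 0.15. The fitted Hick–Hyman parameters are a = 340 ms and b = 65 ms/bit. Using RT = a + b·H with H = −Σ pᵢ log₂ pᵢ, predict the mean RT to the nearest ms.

489 ms

H = 0.28·log₂(1/0.28) + 0.17·log₂(1/0.17) + 0.20·log₂(1/0.20) + 0.20·log₂(1/0.20) + 0.15·log₂(1/0.15) = 2.2881 bits.
RT = 340 + 65 × 2.2881 = 488.73 ms.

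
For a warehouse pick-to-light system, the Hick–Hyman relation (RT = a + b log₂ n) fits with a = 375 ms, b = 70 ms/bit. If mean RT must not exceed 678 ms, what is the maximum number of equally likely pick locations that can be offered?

20

Information budget: (678 − 375)/70 = 4.3286 bits, so n ≤ 2^4.3286 = 20.092 → at most 20.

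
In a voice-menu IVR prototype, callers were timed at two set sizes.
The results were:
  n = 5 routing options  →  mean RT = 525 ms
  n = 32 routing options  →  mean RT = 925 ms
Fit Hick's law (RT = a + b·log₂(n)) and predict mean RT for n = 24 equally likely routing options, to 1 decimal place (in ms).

RT is linear in log₂ n, so two points fix the line:
  b = (925 − 525) / (log₂ 32 − log₂ 5) = 400 / (5 − 2.3219) = 149.361 ms/bit
  a = 525 − 149.361 × 2.3219 = 178.194 ms
Then RT(24) = 178.194 + 149.361 × log₂ 24 = 178.194 + 149.361 × 4.5850 ≈ 863.010 ms.

863.0 ms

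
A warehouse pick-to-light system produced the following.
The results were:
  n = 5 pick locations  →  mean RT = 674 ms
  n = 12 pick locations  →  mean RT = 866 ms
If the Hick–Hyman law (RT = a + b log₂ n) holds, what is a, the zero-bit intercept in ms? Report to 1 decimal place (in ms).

321.0 ms

Slope: b = (866 − 674) / (log₂ 12 − log₂ 5) = 192/1.2630 = 152.015 ms/bit.
Intercept: a = 674 − 152.015·log₂(5) = 321.032 ms.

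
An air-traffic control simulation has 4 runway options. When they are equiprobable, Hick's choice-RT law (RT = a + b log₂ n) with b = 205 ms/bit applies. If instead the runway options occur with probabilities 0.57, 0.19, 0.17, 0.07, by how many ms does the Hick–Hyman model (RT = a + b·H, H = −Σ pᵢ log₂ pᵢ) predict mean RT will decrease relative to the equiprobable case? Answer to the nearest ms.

78 ms

The RT saving is b·ΔH. Equiprobable H₀ = log₂(4) = 2.0000 bits; with the given probabilities H = 1.6206 bits.
b·(H₀ − H) = 205 × (2.0000 − 1.6206) = 77.77 ms.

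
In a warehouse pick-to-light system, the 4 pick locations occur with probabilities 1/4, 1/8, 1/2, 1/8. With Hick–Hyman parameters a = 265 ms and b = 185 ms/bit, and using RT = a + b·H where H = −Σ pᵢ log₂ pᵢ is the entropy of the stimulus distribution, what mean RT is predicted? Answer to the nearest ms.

589 ms

Each term −pᵢ log₂ pᵢ: 0.25·2 + 0.125·3 + 0.5·1 + 0.125·3; summed, H = 1.750 bits.
Mean RT = a + bH = 265 + 185·1.750 = 588.75 ms.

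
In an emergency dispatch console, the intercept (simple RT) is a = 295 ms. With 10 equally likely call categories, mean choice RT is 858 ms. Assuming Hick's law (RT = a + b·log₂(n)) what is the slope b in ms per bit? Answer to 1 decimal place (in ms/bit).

10 alternatives carry log₂ 10 = 3.3219 bits; the choice cost is 858 − 295 = 563 ms, so b = 563/3.3219 = 169.480 ms/bit.

169.5 ms/bit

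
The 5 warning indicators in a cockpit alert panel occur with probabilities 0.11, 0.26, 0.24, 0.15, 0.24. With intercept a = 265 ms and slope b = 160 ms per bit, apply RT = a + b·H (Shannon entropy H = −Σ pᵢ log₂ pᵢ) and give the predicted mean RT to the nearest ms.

626 ms

Entropy contributions −pᵢ log₂ pᵢ: 0.3503, 0.5053, 0.4941, 0.4105, 0.4941; sum H = 2.2544 bits.
RT = a + bH = 265 + 160·2.2544 = 625.70 ms.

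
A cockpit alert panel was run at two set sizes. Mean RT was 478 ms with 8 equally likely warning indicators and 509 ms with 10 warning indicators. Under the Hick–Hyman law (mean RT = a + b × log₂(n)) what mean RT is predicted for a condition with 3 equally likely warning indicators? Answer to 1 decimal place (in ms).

341.7 ms

Fit slope and intercept:
  b = (509 − 478) / (log₂ 10 − log₂ 8) = 31 / (3.3219 − 3) = 96.295 ms/bit
  a = 478 − 96.295 × 3 = 189.116 ms
Then RT(3) = 189.116 + 96.295 × log₂ 3 = 189.116 + 96.295 × 1.5850 ≈ 341.739 ms.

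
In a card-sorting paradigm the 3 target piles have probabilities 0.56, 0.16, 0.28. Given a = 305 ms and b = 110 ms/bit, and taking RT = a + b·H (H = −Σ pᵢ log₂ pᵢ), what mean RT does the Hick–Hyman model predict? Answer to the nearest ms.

460 ms

Entropy contributions −pᵢ log₂ pᵢ: 0.4684, 0.4230, 0.5142; sum H = 1.4057 bits.
RT = a + bH = 305 + 110·1.4057 = 459.62 ms.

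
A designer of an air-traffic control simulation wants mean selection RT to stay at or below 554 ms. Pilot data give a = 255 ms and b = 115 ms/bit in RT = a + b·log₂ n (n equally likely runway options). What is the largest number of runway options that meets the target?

Information budget: (554 − 255)/115 = 2.6000 bits, so n ≤ 2^2.6000 = 6.063 → at most 6.

6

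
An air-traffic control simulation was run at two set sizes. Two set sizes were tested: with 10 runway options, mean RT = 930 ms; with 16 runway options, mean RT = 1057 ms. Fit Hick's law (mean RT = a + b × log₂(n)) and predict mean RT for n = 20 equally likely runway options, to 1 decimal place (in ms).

1117.3 ms

With log₂ n on the abscissa the relation is linear; from the two conditions:
  b = (1057 − 930) / (log₂ 16 − log₂ 10) = 127 / (4 − 3.3219) = 187.296 ms/bit
  a = 930 − 187.296 × 3.3219 = 307.817 ms
Then RT(20) = 307.817 + 187.296 × log₂ 20 = 307.817 + 187.296 × 4.3219 ≈ 1117.296 ms.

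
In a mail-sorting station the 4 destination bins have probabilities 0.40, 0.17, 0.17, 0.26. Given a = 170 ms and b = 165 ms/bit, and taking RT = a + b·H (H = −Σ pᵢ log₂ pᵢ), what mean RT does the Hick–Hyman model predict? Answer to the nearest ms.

H = 0.40·log₂(1/0.40) + 0.17·log₂(1/0.17) + 0.17·log₂(1/0.17) + 0.26·log₂(1/0.26) = 1.9032 bits.
RT = 170 + 165 × 1.9032 = 484.03 ms.

484 ms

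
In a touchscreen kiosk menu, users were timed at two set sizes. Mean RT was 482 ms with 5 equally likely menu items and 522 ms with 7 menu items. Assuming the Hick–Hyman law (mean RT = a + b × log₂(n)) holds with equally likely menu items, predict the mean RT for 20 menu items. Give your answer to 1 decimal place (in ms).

646.8 ms

RT is linear in log₂ n, so two points fix the line:
  b = (522 − 482) / (log₂ 7 − log₂ 5) = 40 / (2.8074 − 2.3219) = 82.402 ms/bit
  a = 482 − 82.402 × 2.3219 = 290.669 ms
Then RT(20) = 290.669 + 82.402 × log₂ 20 = 290.669 + 82.402 × 4.3219 ≈ 646.803 ms.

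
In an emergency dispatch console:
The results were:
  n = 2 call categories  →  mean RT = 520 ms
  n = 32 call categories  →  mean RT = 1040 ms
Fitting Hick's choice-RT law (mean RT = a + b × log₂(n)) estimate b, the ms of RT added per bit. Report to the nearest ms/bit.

130 ms/bit

b = (RT₂ − RT₁)/(log₂ n₂ − log₂ n₁) = (1040 − 520)/(5 − 1) = 130 ms/bit.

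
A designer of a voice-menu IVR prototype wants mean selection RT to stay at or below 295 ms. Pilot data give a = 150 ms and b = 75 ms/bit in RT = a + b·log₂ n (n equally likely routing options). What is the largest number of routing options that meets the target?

Information budget: (295 − 150)/75 = 1.9333 bits, so n ≤ 2^1.9333 = 3.819 → at most 3.

3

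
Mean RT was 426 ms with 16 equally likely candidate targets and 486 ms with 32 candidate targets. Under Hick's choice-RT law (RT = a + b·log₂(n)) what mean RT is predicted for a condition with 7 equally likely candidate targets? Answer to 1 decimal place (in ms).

Fit slope and intercept:
  b = (486 − 426) / (log₂ 32 − log₂ 16) = 60 / (5 − 4) = 60.000 ms/bit
  a = 426 − 60.000 × 4 = 186.000 ms
Then RT(7) = 186.000 + 60.000 × log₂ 7 = 186.000 + 60.000 × 2.8074 ≈ 354.441 ms.

354.4 ms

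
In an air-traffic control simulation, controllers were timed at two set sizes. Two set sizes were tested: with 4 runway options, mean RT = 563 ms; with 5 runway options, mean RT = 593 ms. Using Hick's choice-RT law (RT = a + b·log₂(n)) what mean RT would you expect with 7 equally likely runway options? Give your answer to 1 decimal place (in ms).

638.2 ms

Fit slope and intercept:
  b = (593 − 563) / (log₂ 5 − log₂ 4) = 30 / (2.3219 − 2) = 93.189 ms/bit
  a = 563 − 93.189 × 2 = 376.623 ms
Then RT(7) = 376.623 + 93.189 × log₂ 7 = 376.623 + 93.189 × 2.8074 ≈ 638.236 ms.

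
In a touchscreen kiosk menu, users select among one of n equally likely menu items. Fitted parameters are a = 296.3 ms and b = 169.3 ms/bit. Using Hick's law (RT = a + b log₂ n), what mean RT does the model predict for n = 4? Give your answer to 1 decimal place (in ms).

log₂(4) = 2 bits, so RT = 296.3 + 169.3 × 2 ≈ 634.900 ms.

634.9 ms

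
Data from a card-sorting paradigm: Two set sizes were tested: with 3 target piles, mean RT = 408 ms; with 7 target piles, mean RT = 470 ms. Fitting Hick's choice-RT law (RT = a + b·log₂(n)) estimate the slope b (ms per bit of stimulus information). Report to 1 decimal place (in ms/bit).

50.7 ms/bit

The slope on a log₂ axis is (470 − 408) / (2.8074 − 1.5850) = 50.720 ms/bit.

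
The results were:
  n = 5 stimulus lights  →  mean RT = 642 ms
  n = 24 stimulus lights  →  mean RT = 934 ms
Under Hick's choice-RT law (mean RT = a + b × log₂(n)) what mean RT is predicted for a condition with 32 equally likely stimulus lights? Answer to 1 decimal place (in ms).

Fit slope and intercept:
  b = (934 − 642) / (log₂ 24 − log₂ 5) = 292 / (4.5850 − 2.3219) = 129.030 ms/bit
  a = 642 − 129.030 × 2.3219 = 342.401 ms
Then RT(32) = 342.401 + 129.030 × log₂ 32 = 342.401 + 129.030 × 5 ≈ 987.552 ms.

987.6 ms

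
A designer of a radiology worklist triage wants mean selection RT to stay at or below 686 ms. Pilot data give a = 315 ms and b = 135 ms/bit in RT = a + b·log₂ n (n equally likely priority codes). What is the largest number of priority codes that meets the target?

135·log₂ n ≤ 686 − 315 = 371, giving log₂ n ≤ 2.7481 and n ≤ 6.719. The largest whole number is 6.

6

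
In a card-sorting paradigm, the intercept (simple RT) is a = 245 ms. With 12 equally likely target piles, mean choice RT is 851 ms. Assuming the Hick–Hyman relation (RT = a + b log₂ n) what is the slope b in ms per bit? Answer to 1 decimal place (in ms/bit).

12 alternatives carry log₂ 12 = 3.5850 bits; the choice cost is 851 − 245 = 606 ms, so b = 606/3.5850 = 169.039 ms/bit.

169.0 ms/bit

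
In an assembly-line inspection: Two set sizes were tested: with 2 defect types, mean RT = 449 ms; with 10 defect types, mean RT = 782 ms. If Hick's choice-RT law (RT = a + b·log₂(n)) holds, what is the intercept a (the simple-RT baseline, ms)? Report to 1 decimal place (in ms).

305.6 ms

The slope on a log₂ axis is (782 − 449) / (3.3219 − 1) = 143.415 ms/bit.
a = RT₁ − b·log₂ n₁ = 449 − 143.415 × 1 = 305.585 ms.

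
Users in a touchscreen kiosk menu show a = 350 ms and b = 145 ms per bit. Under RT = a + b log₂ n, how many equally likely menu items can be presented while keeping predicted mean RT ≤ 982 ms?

145·log₂ n ≤ 982 − 350 = 632, giving log₂ n ≤ 4.3586 and n ≤ 20.515. The largest whole number is 20.

20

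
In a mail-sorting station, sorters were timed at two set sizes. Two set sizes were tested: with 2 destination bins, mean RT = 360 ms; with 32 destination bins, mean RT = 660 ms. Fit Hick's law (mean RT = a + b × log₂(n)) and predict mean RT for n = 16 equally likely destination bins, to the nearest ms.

585 ms

Fit slope and intercept:
  b = (660 − 360) / (log₂ 32 − log₂ 2) = 300 / (5 − 1) = 75 ms/bit
  a = 360 − 75 × 1 = 285 ms
Then RT(16) = 285 + 75 × log₂ 16 = 285 + 75 × 4 ≈ 585.000 ms.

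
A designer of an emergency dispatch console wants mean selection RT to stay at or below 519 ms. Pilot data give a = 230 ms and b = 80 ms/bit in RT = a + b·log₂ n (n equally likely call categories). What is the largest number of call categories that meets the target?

80·log₂ n ≤ 519 − 230 = 289, giving log₂ n ≤ 3.6125 and n ≤ 12.231. The largest whole number is 12.

12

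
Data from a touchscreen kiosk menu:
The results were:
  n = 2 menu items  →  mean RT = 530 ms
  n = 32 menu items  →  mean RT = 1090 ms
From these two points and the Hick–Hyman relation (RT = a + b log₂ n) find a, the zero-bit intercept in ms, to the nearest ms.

b = (RT₂ − RT₁)/(log₂ n₂ − log₂ n₁) = (1090 − 530)/(5 − 1) = 140 ms/bit.
Intercept: a = 530 − 140·log₂(2) = 390.000 ms.

390 ms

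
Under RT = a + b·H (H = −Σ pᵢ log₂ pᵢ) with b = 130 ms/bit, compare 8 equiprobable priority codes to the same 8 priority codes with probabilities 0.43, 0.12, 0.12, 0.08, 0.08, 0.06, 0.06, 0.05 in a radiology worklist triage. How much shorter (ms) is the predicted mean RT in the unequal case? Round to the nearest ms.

59 ms

Equiprobable entropy H₀ = log₂ 8 = 3.0000 bits.
Skewed entropy H = −Σ pᵢ log₂ pᵢ = 2.5439 bits.
ΔRT = b·(H₀ − H) = 130 × 0.4561 = 59.30 ms.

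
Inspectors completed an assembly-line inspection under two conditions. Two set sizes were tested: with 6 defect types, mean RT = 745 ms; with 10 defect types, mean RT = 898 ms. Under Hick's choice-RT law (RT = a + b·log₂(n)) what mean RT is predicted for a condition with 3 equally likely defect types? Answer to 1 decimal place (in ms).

537.4 ms

With log₂ n on the abscissa the relation is linear; from the two conditions:
  b = (898 − 745) / (log₂ 10 − log₂ 6) = 153 / (3.3219 − 2.5850) = 207.608 ms/bit
  a = 745 − 207.608 × 2.5850 = 208.341 ms
Then RT(3) = 208.341 + 207.608 × log₂ 3 = 208.341 + 207.608 × 1.5850 ≈ 537.392 ms.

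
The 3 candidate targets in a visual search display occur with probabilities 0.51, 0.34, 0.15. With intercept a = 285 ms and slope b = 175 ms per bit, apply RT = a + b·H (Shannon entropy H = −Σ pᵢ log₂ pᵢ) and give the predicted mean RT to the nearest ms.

Entropy contributions −pᵢ log₂ pᵢ: 0.4954, 0.5292, 0.4105; sum H = 1.4351 bits.
RT = a + bH = 285 + 175·1.4351 = 536.15 ms.

536 ms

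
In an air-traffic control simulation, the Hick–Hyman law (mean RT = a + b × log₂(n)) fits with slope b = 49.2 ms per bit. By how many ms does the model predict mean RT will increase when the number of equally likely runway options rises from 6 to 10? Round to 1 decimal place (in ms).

The intercept a cancels: ΔRT = b·(log₂ n₂ − log₂ n₁) = b·log₂(n₂/n₁).
log₂(10) − log₂(6) = 3.3219 − 2.5850 = 0.7370.
ΔRT = 49.2 × 0.7370 = 36.259 ms.

36.3 ms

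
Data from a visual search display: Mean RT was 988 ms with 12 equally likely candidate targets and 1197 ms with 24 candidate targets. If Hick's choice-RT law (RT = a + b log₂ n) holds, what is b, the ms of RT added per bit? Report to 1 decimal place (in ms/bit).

209.0 ms/bit

Slope: b = (1197 − 988) / (log₂ 24 − log₂ 12) = 209/1.0000 = 209.000 ms/bit.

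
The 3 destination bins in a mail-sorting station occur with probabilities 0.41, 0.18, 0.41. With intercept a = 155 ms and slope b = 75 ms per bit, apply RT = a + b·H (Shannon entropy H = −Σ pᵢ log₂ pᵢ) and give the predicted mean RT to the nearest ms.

H = 0.41·log₂(1/0.41) + 0.18·log₂(1/0.18) + 0.41·log₂(1/0.41) = 1.5001 bits.
RT = 155 + 75 × 1.5001 = 267.51 ms.

268 ms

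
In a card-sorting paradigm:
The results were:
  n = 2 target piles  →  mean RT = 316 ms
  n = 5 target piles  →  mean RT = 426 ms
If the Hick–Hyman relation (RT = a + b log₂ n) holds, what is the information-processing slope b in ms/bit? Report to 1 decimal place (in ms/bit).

The slope on a log₂ axis is (426 − 316) / (2.3219 − 1) = 83.212 ms/bit.

83.2 ms/bit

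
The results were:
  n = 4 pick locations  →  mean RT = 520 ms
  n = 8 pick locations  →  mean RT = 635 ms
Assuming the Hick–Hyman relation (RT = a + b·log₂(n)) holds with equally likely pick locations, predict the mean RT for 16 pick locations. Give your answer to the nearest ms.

Fit slope and intercept:
  b = (635 − 520) / (log₂ 8 − log₂ 4) = 115 / (3 − 2) = 115 ms/bit
  a = 520 − 115 × 2 = 290 ms
Then RT(16) = 290 + 115 × log₂ 16 = 290 + 115 × 4 ≈ 750.000 ms.

750 ms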